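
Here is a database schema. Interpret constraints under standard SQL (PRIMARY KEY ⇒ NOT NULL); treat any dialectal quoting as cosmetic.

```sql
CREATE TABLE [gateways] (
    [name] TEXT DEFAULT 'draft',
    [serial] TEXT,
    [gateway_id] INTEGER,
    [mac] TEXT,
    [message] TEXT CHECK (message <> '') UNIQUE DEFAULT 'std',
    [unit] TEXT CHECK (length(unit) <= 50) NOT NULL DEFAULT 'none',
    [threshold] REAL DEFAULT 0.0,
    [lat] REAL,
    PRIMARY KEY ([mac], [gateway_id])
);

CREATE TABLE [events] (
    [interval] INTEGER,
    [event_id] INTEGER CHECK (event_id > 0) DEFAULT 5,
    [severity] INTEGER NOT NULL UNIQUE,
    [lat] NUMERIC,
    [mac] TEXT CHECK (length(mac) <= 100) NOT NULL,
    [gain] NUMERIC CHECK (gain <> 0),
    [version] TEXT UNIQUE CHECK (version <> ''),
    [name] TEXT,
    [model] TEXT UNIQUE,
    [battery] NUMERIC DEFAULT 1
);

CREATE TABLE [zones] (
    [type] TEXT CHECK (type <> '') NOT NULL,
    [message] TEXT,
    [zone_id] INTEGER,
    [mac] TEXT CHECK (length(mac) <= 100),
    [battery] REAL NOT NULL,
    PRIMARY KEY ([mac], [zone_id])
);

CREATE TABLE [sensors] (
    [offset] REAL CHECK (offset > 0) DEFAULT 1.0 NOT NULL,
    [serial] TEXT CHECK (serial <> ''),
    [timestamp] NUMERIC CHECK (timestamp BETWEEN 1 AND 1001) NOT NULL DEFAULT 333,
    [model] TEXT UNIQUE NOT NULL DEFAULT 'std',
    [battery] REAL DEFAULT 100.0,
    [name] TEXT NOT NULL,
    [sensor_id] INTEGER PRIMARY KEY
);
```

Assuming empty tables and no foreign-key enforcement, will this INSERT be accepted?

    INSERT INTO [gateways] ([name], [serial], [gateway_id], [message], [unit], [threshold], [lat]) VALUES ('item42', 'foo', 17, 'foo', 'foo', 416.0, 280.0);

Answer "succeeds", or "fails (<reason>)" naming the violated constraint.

fails (NOT NULL on mac)

mac is omitted from the column list and has no DEFAULT, so it would receive NULL.
But mac is part of the PRIMARY KEY (implied NOT NULL).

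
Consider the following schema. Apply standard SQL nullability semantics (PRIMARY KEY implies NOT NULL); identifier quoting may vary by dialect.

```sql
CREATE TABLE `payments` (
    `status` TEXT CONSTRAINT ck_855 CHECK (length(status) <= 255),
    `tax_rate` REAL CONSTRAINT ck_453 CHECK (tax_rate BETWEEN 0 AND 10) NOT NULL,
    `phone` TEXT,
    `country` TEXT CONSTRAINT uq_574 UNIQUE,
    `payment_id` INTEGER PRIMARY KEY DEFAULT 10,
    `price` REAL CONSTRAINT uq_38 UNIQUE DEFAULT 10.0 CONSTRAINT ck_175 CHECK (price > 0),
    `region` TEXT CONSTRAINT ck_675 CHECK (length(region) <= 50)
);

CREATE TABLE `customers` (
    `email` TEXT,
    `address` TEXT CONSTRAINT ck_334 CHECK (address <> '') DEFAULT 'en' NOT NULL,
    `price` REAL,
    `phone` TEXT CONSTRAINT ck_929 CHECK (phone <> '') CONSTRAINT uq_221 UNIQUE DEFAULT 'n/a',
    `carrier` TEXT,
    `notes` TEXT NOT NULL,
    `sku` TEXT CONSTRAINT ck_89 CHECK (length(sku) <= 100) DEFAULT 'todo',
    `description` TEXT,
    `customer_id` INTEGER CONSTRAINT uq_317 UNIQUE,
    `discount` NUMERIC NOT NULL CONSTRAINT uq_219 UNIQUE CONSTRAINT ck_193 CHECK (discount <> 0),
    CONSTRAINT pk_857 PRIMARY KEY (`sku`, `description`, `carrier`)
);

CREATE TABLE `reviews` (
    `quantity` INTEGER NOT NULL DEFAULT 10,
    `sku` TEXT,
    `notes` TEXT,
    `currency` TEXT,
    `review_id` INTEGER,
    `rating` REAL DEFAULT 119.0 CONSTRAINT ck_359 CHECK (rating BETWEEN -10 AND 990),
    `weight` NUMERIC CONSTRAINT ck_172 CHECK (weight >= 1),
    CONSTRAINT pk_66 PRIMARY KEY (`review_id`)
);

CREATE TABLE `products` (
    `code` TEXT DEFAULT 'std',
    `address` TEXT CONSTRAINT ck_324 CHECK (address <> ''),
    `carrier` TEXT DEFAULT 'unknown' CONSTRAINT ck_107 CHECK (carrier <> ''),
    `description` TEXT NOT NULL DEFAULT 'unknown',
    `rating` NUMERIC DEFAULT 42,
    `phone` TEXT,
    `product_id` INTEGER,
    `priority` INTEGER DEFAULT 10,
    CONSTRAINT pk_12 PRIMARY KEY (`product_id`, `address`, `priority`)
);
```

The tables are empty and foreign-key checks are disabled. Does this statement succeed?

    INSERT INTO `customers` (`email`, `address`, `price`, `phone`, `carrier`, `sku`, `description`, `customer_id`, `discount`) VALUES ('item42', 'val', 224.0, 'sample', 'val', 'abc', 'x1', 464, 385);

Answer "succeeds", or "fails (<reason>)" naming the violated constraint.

fails (NOT NULL on notes)

notes is omitted from the column list and has no DEFAULT, so it would receive NULL.
But notes is declared NOT NULL.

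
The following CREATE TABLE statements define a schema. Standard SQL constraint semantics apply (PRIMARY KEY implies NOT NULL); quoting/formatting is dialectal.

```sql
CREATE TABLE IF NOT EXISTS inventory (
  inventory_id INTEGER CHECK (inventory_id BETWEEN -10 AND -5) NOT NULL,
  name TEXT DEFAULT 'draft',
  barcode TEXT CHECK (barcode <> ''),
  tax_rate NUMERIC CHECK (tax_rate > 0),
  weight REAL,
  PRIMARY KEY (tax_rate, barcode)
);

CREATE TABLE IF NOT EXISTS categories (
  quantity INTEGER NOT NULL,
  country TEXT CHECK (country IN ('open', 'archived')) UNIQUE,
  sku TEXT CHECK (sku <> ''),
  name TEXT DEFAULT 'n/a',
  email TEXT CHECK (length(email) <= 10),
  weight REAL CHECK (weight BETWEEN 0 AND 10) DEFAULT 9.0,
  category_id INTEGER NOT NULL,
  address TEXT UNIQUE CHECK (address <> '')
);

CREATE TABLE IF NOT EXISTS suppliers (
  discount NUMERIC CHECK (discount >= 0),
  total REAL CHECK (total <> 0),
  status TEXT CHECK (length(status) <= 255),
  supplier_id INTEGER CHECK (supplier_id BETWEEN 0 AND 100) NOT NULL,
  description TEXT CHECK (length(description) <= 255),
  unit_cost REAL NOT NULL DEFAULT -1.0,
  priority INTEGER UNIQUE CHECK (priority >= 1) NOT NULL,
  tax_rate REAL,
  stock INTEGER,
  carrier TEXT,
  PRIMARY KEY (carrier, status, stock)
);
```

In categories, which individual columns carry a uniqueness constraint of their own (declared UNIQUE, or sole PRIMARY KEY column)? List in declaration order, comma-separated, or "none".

country, address

- quantity: no UNIQUE or single-column PK constraint.
- country: declared UNIQUE → unique.
- sku: no UNIQUE or single-column PK constraint.
- name: no UNIQUE or single-column PK constraint.
- email: no UNIQUE or single-column PK constraint.
- weight: no UNIQUE or single-column PK constraint.
- category_id: no UNIQUE or single-column PK constraint.
- address: declared UNIQUE → unique.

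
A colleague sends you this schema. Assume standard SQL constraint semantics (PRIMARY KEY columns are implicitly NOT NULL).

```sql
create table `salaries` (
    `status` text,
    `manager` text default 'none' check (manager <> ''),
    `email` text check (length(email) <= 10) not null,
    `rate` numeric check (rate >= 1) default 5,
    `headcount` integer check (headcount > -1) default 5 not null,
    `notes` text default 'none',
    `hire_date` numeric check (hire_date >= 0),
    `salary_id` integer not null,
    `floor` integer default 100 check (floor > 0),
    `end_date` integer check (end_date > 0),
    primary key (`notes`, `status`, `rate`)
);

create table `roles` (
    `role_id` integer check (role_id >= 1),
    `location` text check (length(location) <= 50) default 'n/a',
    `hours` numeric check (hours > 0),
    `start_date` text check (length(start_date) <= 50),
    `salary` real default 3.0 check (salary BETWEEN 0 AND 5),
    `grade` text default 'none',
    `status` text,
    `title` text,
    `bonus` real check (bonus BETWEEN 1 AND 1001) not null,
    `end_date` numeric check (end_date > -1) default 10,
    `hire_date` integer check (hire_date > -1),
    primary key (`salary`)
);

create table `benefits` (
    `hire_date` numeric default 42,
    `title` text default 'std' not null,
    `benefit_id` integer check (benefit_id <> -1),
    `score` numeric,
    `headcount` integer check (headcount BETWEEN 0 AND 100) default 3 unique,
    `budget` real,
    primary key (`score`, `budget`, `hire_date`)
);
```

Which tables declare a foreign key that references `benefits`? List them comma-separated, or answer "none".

No REFERENCES clause anywhere in the schema names benefits.

none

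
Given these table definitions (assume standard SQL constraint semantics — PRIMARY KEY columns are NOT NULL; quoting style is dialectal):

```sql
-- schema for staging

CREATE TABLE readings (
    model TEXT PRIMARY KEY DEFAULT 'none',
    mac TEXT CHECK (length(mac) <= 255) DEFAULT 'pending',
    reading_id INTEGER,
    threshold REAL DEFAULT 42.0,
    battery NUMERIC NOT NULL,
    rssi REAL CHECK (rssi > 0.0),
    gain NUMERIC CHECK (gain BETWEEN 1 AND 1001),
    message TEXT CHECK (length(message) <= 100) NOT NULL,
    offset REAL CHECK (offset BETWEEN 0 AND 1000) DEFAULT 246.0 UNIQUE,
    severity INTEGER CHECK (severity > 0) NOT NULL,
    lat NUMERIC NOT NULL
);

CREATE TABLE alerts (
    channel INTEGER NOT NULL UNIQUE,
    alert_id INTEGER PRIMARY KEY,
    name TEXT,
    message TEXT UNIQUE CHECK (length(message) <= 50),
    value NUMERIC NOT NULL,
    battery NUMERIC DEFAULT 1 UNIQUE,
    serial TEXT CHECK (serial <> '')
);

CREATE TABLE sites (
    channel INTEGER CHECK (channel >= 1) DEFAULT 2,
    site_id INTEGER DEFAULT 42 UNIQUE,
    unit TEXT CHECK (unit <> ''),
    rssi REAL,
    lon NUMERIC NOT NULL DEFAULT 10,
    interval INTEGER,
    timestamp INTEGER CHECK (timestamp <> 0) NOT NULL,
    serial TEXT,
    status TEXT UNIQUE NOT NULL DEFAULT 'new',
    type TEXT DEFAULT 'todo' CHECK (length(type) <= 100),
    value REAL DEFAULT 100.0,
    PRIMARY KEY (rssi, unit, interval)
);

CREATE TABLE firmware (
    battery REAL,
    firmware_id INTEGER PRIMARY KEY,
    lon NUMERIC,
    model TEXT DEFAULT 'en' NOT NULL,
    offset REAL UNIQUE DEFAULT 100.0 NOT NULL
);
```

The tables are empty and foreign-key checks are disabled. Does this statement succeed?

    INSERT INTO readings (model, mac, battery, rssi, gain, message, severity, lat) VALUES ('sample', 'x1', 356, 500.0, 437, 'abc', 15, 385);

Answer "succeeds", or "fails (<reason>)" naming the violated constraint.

succeeds

NOT NULL columns: battery is supplied; lat is supplied; message is supplied; model is supplied; severity is supplied.
CHECK constraints: 'x1' satisfies (length(mac) <= 255); 500.0 satisfies (rssi > 0.0); 437 satisfies (gain BETWEEN 1 AND 1001); 'abc' satisfies (length(message) <= 100); 15 satisfies (severity > 0).
No constraint is violated.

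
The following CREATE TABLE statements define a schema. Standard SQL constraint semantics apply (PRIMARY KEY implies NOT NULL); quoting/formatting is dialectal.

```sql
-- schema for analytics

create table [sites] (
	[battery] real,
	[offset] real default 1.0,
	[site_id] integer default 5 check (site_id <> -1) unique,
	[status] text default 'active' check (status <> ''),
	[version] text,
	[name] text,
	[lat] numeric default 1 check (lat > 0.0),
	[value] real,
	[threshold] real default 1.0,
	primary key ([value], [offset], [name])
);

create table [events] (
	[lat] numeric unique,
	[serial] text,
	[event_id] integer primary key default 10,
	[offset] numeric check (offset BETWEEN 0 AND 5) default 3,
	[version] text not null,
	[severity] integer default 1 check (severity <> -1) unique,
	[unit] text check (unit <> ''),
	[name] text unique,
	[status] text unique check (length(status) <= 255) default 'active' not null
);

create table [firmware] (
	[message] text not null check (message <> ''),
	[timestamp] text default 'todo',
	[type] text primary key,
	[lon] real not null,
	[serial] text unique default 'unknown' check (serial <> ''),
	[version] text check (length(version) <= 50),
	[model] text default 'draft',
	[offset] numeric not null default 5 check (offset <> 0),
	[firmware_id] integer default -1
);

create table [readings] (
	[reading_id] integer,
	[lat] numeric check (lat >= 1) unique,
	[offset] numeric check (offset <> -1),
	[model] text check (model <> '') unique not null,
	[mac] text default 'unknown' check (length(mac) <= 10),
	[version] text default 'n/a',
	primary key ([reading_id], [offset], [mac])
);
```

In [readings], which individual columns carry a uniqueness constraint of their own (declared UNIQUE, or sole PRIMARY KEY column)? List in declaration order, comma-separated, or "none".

- reading_id: part of a composite PRIMARY KEY — only the tuple is unique, not this column on its own.
- lat: declared UNIQUE → unique.
- offset: part of a composite PRIMARY KEY — only the tuple is unique, not this column on its own.
- model: declared UNIQUE → unique.
- mac: part of a composite PRIMARY KEY — only the tuple is unique, not this column on its own.
- version: no UNIQUE or single-column PK constraint.

lat, model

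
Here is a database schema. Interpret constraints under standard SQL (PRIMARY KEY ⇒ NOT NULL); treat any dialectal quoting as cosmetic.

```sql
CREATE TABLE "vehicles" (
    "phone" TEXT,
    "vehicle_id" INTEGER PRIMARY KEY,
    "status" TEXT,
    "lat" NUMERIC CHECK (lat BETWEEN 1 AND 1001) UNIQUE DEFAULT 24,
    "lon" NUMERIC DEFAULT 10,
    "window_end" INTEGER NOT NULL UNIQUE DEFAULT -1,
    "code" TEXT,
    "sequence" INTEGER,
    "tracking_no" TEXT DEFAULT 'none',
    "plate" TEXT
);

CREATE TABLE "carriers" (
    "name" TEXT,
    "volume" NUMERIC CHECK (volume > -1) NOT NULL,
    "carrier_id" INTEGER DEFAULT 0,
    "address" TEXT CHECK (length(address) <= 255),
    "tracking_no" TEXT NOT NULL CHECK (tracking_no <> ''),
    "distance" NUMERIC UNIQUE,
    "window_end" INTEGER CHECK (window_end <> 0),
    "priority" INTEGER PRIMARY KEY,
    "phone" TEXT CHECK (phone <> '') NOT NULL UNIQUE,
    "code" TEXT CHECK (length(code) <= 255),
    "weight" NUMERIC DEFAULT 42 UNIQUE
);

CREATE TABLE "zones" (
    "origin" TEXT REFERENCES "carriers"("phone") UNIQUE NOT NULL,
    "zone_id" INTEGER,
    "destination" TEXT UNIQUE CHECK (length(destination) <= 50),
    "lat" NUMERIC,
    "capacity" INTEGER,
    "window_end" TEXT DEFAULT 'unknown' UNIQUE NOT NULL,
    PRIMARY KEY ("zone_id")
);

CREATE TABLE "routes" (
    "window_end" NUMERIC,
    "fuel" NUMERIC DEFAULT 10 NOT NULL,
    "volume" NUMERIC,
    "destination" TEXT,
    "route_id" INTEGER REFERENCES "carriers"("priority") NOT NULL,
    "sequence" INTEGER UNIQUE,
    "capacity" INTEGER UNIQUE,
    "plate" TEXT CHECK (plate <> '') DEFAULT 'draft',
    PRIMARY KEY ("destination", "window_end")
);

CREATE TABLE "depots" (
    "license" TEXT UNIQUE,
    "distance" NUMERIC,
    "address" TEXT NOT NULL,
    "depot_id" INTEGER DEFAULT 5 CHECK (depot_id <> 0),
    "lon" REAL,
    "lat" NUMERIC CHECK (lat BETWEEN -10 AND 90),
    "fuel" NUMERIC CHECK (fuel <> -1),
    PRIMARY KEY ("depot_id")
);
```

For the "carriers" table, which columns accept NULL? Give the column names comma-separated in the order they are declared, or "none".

- name: no NOT NULL constraint applies → nullable.
- volume: declared NOT NULL → not nullable.
- carrier_id: DEFAULT only fills an omitted column; an explicit NULL is still allowed → nullable.
- address: CHECK does not forbid NULL (a CHECK constraint passes when its expression is NULL) → nullable.
- tracking_no: declared NOT NULL → not nullable.
- distance: UNIQUE does not imply NOT NULL → nullable.
- window_end: CHECK does not forbid NULL (a CHECK constraint passes when its expression is NULL) → nullable.
- priority: part of the PRIMARY KEY, which implies NOT NULL → not nullable.
- phone: declared NOT NULL → not nullable.
- code: CHECK does not forbid NULL (a CHECK constraint passes when its expression is NULL) → nullable.
- weight: UNIQUE does not imply NOT NULL → nullable.

name, carrier_id, address, distance, window_end, code, weight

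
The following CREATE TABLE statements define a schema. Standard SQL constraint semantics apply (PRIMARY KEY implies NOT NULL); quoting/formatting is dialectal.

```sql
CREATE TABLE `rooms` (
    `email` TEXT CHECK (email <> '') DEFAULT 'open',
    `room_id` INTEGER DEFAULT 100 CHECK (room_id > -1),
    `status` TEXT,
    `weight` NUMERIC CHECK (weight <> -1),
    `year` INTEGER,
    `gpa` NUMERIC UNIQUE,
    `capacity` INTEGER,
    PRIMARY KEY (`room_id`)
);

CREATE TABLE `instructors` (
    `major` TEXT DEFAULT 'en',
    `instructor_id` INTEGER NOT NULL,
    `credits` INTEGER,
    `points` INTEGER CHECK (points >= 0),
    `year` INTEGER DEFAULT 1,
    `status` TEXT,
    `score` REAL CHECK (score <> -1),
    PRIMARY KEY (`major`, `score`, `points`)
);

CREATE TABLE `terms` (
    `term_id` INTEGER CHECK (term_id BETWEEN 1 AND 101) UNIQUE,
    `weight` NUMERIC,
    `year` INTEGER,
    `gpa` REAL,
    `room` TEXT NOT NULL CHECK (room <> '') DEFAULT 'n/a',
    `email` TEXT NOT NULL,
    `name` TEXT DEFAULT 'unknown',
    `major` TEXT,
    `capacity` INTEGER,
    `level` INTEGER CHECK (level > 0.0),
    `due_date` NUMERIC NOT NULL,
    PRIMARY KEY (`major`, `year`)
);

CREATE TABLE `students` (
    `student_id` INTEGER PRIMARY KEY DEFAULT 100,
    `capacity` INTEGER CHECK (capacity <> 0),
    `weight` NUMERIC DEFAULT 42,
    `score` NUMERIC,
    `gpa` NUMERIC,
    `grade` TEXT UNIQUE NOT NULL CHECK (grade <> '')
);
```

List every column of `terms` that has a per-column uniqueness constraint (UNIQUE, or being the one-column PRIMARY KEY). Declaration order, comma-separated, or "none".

- term_id: declared UNIQUE → unique.
- weight: no UNIQUE or single-column PK constraint.
- year: part of a composite PRIMARY KEY — only the tuple is unique, not this column on its own.
- gpa: no UNIQUE or single-column PK constraint.
- room: no UNIQUE or single-column PK constraint.
- email: no UNIQUE or single-column PK constraint.
- name: no UNIQUE or single-column PK constraint.
- major: part of a composite PRIMARY KEY — only the tuple is unique, not this column on its own.
- capacity: no UNIQUE or single-column PK constraint.
- level: no UNIQUE or single-column PK constraint.
- due_date: no UNIQUE or single-column PK constraint.

term_id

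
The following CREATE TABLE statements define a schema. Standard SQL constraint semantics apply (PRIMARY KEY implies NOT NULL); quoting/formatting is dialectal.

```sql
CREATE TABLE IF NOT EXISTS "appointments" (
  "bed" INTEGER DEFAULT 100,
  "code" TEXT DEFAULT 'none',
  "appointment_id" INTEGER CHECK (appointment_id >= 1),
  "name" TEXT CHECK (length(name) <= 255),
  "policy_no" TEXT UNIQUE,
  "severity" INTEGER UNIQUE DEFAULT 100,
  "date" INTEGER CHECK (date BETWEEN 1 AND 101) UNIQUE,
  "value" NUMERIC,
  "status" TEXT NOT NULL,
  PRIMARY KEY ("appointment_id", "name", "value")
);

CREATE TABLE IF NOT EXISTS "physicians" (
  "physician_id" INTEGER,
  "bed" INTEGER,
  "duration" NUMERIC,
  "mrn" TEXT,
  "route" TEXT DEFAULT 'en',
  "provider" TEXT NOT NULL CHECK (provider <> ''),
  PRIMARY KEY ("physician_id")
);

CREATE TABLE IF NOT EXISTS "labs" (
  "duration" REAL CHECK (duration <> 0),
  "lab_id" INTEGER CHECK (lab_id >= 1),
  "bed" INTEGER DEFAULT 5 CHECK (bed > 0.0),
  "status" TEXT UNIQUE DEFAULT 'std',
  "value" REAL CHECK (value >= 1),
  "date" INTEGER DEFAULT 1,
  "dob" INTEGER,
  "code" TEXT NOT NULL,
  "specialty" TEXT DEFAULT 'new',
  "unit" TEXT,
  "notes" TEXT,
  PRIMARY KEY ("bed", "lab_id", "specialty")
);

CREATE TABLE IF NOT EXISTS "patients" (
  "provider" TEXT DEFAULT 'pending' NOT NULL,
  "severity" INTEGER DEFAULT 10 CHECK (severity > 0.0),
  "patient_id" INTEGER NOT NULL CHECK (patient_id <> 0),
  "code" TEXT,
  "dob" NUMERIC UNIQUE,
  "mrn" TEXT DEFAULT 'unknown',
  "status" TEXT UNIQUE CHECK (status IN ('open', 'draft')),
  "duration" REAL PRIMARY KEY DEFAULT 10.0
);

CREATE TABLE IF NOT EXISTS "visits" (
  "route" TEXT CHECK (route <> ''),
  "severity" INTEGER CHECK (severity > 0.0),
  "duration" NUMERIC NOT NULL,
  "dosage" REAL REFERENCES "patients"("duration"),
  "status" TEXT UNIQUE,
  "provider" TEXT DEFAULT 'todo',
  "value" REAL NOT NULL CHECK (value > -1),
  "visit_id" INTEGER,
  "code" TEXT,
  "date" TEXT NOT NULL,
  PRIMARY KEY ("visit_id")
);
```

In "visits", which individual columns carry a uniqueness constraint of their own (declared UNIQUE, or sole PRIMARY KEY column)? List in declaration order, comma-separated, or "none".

status, visit_id

- route: no UNIQUE or single-column PK constraint.
- severity: no UNIQUE or single-column PK constraint.
- duration: no UNIQUE or single-column PK constraint.
- dosage: no UNIQUE or single-column PK constraint.
- status: declared UNIQUE → unique.
- provider: no UNIQUE or single-column PK constraint.
- value: no UNIQUE or single-column PK constraint.
- visit_id: single-column PRIMARY KEY → unique.
- code: no UNIQUE or single-column PK constraint.
- date: no UNIQUE or single-column PK constraint.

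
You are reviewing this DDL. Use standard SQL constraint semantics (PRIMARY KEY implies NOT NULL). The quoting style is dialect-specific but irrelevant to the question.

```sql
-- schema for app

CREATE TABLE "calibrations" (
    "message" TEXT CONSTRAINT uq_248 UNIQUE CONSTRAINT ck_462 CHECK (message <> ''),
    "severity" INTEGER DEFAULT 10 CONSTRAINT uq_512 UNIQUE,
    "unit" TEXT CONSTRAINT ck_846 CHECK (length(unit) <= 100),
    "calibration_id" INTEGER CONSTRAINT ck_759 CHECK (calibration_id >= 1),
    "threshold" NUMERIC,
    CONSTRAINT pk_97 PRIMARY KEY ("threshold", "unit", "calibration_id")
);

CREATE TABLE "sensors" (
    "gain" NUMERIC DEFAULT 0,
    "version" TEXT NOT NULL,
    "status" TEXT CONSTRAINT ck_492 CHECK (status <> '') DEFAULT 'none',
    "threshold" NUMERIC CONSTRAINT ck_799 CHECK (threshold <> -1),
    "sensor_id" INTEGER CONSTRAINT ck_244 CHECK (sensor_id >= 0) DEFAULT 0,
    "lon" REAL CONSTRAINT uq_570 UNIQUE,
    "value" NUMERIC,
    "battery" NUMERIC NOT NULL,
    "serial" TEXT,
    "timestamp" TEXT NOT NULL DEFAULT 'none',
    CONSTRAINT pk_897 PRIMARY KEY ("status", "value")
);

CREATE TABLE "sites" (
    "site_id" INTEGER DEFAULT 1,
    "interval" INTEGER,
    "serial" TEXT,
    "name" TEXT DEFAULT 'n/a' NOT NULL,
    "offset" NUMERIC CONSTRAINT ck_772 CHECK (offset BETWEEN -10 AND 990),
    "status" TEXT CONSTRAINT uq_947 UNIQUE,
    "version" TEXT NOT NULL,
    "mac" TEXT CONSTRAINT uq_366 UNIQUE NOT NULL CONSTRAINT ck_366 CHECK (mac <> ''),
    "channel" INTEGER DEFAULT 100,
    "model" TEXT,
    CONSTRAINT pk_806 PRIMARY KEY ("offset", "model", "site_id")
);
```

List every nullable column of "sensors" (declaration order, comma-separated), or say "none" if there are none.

gain, threshold, sensor_id, lon, serial

- gain: DEFAULT only fills an omitted column; an explicit NULL is still allowed → nullable.
- version: declared NOT NULL → not nullable.
- status: part of the PRIMARY KEY, which implies NOT NULL → not nullable.
- threshold: CHECK does not forbid NULL (a CHECK constraint passes when its expression is NULL) → nullable.
- sensor_id: CHECK does not forbid NULL (a CHECK constraint passes when its expression is NULL) → nullable.
- lon: UNIQUE does not imply NOT NULL → nullable.
- value: part of the PRIMARY KEY, which implies NOT NULL → not nullable.
- battery: declared NOT NULL → not nullable.
- serial: no NOT NULL constraint applies → nullable.
- timestamp: declared NOT NULL → not nullable.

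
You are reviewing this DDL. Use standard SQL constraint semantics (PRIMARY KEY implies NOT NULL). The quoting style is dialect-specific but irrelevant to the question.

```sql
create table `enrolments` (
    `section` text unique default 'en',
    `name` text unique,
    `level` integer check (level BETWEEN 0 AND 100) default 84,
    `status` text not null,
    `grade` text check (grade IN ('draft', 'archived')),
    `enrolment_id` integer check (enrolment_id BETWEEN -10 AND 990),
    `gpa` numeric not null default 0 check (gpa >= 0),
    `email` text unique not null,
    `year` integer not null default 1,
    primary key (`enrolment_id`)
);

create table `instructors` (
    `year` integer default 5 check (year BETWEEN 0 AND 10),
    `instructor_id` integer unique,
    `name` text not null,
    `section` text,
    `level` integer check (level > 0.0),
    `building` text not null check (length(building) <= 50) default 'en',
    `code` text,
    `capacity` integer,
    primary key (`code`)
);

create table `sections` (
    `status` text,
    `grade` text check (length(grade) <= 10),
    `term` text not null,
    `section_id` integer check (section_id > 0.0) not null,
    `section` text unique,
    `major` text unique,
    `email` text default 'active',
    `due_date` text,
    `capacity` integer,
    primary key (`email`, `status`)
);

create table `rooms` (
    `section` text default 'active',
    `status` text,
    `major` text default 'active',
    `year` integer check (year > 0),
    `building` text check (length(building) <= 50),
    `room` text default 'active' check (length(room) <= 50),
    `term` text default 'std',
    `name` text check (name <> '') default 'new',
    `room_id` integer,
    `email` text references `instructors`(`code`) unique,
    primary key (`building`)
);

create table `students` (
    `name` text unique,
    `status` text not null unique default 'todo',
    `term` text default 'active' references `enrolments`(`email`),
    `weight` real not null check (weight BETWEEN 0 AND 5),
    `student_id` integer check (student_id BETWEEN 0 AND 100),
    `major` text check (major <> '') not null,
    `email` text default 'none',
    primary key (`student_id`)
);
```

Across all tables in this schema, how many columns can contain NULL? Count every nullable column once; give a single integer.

26

enrolments: 4 nullable (section, name, level, grade — PK (enrolment_id) and explicit NOT NULL columns excluded).
instructors: 5 nullable (year, instructor_id, section, level, capacity — PK (code) and explicit NOT NULL columns excluded).
sections: 5 nullable (grade, section, major, due_date, capacity — PK (email, status) and explicit NOT NULL columns excluded).
rooms: 9 nullable (section, status, major, year, room, term, name, room_id, email — PK (building) and explicit NOT NULL columns excluded).
students: 3 nullable (name, term, email — PK (student_id) and explicit NOT NULL columns excluded).
Total: 4 + 5 + 5 + 9 + 3 = 26.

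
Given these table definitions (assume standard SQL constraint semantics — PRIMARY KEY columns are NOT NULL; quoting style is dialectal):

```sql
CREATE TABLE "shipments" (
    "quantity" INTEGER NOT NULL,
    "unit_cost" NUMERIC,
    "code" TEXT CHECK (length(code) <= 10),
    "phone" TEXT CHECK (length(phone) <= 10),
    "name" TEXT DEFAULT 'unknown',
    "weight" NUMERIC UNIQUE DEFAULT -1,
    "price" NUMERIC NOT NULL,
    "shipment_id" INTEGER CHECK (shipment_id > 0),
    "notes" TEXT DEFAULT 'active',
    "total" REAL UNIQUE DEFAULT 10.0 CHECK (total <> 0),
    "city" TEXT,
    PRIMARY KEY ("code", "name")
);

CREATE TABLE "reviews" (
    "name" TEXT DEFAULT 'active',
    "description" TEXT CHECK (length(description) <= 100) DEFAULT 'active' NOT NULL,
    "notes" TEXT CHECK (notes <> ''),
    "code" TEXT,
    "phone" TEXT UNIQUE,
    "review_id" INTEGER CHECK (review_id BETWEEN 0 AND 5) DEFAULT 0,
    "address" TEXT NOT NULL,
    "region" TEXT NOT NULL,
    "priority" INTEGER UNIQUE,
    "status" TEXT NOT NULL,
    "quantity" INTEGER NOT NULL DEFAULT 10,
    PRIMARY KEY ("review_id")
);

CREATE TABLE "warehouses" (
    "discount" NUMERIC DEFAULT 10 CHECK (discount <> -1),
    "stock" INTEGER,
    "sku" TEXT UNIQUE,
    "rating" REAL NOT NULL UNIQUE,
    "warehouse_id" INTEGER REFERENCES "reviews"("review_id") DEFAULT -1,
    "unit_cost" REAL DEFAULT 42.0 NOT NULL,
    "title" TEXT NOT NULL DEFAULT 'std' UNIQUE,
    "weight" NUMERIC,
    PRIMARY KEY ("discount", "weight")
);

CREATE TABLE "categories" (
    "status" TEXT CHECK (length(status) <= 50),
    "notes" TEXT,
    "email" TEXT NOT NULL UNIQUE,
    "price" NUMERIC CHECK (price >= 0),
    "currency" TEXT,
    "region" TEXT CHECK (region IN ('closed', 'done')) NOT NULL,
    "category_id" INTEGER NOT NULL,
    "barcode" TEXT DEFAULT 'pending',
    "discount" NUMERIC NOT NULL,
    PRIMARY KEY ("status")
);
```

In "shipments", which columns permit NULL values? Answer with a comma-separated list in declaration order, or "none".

- quantity: declared NOT NULL → not nullable.
- unit_cost: no NOT NULL constraint applies → nullable.
- code: part of the PRIMARY KEY, which implies NOT NULL → not nullable.
- phone: CHECK does not forbid NULL (a CHECK constraint passes when its expression is NULL) → nullable.
- name: part of the PRIMARY KEY, which implies NOT NULL → not nullable.
- weight: UNIQUE does not imply NOT NULL → nullable.
- price: declared NOT NULL → not nullable.
- shipment_id: CHECK does not forbid NULL (a CHECK constraint passes when its expression is NULL) → nullable.
- notes: DEFAULT only fills an omitted column; an explicit NULL is still allowed → nullable.
- total: CHECK does not forbid NULL (a CHECK constraint passes when its expression is NULL) → nullable.
- city: no NOT NULL constraint applies → nullable.

unit_cost, phone, weight, shipment_id, notes, total, city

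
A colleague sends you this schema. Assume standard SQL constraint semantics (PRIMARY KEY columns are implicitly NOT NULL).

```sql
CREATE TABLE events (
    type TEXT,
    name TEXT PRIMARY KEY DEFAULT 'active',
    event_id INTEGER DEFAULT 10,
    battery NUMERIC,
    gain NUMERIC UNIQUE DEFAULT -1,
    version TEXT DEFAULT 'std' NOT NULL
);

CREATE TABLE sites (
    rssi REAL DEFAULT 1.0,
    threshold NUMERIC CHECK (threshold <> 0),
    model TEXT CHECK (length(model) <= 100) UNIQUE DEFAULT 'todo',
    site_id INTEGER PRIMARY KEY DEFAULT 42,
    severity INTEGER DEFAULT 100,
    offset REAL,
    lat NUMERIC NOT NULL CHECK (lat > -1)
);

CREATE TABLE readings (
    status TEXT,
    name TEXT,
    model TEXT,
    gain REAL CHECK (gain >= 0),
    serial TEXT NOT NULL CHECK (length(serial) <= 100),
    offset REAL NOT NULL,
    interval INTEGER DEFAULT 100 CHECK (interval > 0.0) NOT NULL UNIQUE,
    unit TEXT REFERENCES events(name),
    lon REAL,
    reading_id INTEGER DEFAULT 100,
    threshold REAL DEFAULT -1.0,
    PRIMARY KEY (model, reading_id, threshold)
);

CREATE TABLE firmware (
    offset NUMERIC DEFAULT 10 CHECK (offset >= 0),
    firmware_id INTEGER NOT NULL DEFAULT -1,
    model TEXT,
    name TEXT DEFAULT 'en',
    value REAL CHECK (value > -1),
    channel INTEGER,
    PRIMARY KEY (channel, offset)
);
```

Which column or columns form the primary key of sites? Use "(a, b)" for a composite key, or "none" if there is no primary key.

site_id

site_id is declared PRIMARY KEY inline on the column.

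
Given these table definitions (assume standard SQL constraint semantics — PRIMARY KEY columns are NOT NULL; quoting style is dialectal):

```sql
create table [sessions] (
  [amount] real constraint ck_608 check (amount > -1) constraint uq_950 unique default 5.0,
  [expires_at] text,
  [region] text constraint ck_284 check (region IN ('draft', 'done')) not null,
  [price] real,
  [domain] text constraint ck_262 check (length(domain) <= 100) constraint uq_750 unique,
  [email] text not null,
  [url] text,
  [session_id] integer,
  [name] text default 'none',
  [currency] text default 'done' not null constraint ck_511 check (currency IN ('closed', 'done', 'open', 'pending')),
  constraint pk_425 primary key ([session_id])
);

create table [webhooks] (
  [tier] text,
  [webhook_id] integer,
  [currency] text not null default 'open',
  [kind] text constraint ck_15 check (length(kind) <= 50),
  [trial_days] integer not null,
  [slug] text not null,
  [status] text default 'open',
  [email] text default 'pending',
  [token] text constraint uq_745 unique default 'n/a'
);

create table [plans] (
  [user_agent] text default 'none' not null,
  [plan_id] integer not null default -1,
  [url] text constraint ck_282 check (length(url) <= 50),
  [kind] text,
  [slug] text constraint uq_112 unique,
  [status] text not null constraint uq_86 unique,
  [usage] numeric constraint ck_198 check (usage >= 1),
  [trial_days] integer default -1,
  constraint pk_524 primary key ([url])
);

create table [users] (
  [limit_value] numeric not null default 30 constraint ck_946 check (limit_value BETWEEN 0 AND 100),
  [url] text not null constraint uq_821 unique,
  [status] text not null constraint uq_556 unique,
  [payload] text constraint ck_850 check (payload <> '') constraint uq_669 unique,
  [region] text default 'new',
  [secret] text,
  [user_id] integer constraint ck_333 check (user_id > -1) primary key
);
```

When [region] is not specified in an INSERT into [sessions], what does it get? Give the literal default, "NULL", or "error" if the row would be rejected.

region has no DEFAULT clause.
Omitting it would insert NULL, but it is declared NOT NULL, so the INSERT fails.

error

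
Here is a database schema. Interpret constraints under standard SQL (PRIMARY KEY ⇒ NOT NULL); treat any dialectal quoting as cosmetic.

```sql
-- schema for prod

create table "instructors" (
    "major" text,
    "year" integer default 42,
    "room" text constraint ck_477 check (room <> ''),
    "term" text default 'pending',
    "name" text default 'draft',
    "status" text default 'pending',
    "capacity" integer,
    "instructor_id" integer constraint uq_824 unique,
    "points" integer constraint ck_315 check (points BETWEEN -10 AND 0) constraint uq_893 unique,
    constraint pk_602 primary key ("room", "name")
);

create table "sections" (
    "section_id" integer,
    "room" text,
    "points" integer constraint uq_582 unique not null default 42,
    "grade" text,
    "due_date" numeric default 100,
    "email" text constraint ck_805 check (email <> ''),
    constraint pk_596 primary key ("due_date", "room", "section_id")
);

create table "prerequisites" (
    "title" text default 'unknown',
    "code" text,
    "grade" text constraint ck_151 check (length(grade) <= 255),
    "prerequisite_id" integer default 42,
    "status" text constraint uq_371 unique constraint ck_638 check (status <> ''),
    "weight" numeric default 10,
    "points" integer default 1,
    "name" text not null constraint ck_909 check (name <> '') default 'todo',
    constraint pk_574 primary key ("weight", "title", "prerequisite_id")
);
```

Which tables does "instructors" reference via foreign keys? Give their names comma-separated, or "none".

none

No column in instructors has a REFERENCES clause.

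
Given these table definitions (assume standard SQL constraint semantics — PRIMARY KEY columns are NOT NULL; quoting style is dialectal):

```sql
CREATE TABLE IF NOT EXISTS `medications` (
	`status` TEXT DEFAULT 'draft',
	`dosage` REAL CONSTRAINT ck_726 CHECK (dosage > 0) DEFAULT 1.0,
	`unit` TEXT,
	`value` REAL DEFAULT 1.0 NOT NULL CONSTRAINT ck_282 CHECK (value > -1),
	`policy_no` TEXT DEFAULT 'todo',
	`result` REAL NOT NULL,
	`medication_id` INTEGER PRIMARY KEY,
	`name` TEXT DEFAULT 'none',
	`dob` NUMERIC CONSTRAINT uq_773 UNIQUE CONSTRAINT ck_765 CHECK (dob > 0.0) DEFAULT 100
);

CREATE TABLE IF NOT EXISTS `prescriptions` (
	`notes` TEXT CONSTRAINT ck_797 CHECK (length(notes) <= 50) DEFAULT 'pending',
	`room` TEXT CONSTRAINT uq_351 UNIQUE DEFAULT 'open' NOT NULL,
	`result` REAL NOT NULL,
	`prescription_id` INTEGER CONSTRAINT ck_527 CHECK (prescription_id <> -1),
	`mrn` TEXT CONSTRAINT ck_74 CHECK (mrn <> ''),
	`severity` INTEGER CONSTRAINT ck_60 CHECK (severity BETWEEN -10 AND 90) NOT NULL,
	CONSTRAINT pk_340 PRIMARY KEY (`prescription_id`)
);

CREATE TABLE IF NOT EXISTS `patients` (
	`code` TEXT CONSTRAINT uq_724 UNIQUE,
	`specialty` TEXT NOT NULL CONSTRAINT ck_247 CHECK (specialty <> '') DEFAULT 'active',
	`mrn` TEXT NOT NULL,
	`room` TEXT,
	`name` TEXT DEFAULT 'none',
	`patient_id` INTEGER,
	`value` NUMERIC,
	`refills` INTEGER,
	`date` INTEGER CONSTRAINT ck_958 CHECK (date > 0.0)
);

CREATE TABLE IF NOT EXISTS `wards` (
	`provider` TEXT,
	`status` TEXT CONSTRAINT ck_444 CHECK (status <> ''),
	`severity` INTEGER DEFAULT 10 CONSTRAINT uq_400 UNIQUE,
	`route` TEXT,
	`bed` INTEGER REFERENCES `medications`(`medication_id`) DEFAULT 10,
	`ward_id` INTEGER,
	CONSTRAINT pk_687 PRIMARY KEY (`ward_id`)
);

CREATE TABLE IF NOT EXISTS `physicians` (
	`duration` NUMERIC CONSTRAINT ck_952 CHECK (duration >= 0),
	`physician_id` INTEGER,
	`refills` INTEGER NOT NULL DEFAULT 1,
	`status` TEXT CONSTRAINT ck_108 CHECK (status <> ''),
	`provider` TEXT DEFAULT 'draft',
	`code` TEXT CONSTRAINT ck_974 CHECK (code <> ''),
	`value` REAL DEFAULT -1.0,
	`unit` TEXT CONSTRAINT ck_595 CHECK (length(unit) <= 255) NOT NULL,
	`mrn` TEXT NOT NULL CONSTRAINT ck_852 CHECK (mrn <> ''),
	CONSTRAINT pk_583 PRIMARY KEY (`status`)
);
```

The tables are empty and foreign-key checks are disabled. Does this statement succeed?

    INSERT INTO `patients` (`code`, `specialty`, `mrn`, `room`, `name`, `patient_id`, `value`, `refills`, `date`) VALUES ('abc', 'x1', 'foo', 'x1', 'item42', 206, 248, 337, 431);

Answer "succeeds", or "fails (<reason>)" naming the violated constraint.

succeeds

NOT NULL columns: mrn is supplied; specialty is supplied.
CHECK constraints: 'x1' satisfies (specialty <> ''); 431 satisfies (date > 0.0).
No constraint is violated.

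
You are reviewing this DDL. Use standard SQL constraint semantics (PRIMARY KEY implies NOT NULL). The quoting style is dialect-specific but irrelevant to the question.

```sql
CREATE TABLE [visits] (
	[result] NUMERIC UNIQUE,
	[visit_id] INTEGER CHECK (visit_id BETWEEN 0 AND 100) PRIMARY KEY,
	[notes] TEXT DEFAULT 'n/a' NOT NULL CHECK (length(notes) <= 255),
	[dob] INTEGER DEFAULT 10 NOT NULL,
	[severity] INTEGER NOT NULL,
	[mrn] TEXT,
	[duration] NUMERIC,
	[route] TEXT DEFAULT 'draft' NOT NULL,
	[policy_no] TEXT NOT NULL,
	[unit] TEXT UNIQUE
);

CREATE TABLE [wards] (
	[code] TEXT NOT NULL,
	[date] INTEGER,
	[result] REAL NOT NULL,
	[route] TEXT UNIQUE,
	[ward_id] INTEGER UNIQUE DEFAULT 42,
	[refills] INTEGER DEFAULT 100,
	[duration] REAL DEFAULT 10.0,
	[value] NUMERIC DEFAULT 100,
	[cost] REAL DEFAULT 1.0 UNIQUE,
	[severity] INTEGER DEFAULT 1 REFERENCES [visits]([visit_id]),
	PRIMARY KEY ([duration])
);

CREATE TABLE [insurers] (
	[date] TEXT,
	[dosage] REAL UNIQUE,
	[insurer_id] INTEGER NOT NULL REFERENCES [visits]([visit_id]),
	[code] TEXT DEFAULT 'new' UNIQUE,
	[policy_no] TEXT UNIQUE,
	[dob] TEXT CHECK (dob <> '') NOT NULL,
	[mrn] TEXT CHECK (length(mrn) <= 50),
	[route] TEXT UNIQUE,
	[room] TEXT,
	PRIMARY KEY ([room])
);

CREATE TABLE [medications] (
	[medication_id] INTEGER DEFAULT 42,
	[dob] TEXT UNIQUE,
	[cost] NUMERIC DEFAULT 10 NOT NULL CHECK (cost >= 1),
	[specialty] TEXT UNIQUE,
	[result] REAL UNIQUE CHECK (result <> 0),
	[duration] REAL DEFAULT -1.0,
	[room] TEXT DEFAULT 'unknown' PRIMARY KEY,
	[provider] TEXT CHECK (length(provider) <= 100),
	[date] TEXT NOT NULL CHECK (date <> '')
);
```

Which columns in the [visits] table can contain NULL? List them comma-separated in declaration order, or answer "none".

- result: UNIQUE does not imply NOT NULL → nullable.
- visit_id: part of the PRIMARY KEY, which implies NOT NULL → not nullable.
- notes: declared NOT NULL → not nullable.
- dob: declared NOT NULL → not nullable.
- severity: declared NOT NULL → not nullable.
- mrn: no NOT NULL constraint applies → nullable.
- duration: no NOT NULL constraint applies → nullable.
- route: declared NOT NULL → not nullable.
- policy_no: declared NOT NULL → not nullable.
- unit: UNIQUE does not imply NOT NULL → nullable.

result, mrn, duration, unit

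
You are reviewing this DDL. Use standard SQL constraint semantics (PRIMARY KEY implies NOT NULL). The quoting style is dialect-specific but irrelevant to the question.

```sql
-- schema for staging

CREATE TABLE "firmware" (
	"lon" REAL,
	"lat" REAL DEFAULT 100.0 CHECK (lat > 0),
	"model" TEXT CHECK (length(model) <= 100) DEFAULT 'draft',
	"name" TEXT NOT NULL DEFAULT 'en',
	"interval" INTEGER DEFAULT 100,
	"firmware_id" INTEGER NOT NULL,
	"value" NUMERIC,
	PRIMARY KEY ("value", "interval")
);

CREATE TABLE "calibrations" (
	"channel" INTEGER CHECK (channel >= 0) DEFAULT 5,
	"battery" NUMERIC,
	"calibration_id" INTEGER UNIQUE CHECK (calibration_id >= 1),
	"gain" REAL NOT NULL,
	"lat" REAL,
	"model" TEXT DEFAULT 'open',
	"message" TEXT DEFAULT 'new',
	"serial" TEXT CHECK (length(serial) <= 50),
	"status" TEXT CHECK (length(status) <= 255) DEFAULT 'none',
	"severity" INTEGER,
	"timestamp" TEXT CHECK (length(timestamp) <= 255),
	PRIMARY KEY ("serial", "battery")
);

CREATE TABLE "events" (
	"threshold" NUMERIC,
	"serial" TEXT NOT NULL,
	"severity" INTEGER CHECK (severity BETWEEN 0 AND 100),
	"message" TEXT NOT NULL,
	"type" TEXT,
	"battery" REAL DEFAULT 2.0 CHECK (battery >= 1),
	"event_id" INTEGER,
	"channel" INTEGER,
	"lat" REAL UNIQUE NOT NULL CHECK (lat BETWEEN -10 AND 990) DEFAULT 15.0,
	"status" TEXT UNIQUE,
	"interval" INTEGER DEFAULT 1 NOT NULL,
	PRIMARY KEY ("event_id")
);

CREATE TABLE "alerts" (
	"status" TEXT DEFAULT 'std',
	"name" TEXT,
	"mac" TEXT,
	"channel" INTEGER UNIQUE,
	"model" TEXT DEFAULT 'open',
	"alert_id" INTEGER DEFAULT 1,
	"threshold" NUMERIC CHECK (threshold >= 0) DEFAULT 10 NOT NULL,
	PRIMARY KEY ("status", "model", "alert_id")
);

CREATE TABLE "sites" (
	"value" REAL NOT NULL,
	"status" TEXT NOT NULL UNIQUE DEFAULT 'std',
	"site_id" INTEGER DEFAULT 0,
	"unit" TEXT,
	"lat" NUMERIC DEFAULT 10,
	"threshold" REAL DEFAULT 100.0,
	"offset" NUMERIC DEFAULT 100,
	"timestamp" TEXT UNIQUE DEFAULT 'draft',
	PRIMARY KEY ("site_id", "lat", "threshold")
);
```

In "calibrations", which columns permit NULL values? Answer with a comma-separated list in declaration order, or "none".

- channel: CHECK does not forbid NULL (a CHECK constraint passes when its expression is NULL) → nullable.
- battery: part of the PRIMARY KEY, which implies NOT NULL → not nullable.
- calibration_id: CHECK does not forbid NULL (a CHECK constraint passes when its expression is NULL) → nullable.
- gain: declared NOT NULL → not nullable.
- lat: no NOT NULL constraint applies → nullable.
- model: DEFAULT only fills an omitted column; an explicit NULL is still allowed → nullable.
- message: DEFAULT only fills an omitted column; an explicit NULL is still allowed → nullable.
- serial: part of the PRIMARY KEY, which implies NOT NULL → not nullable.
- status: CHECK does not forbid NULL (a CHECK constraint passes when its expression is NULL) → nullable.
- severity: no NOT NULL constraint applies → nullable.
- timestamp: CHECK does not forbid NULL (a CHECK constraint passes when its expression is NULL) → nullable.

channel, calibration_id, lat, model, message, status, severity, timestamp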